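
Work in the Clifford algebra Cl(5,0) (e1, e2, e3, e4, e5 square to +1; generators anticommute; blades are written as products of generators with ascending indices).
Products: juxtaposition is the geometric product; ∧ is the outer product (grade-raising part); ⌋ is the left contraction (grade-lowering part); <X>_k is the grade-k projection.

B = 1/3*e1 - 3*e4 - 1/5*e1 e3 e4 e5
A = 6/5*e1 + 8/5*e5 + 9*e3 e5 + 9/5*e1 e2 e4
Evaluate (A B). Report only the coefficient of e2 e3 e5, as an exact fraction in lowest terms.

step 1: 2/5 - 27/5*e1 e2 - 27/5*e1 e4 - 8/15*e1 e5 + 3/5*e2 e4 + 24/5*e4 e5 + 8/25*e1 e3 e4 + 3*e1 e3 e5 + 9/25*e2 e3 e5 + 669/25*e3 e4 e5
Answer: 9/25


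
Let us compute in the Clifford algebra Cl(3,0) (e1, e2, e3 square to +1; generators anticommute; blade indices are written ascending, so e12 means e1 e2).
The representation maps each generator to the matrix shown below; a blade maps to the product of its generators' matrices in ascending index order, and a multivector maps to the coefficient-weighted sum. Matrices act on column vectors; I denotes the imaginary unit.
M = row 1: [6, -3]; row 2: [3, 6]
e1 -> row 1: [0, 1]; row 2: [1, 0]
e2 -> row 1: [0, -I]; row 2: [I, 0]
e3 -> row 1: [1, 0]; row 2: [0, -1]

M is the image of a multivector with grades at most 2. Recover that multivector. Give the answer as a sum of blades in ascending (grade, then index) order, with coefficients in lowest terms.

Method: 1, rho(e1), rho(e2), rho(e3) form a trace-orthogonal basis of the 2x2 complex matrices (tr(X Y) = 2 if X = Y, else 0), so M = m0*1 + m1*rho(e1) + m2*rho(e2) + m3*rho(e3) with m0 = tr(M)/2 = 6, m1 = tr(M rho(e1))/2 = 0, m2 = tr(M rho(e2))/2 = -3*I, m3 = tr(M rho(e3))/2 = 0.
Multiplying table entries, the bivector images are rho(e12) = I*rho(e3), rho(e13) = -I*rho(e2), rho(e23) = I*rho(e1); with real blade coefficients the real parts of m0..m3 are the coefficients of 1, e1, e2, e3 and the imaginary parts give the bivectors (e23: Im m1, e13: -Im m2, e12: Im m3).
Answer: 6 + 3*e13


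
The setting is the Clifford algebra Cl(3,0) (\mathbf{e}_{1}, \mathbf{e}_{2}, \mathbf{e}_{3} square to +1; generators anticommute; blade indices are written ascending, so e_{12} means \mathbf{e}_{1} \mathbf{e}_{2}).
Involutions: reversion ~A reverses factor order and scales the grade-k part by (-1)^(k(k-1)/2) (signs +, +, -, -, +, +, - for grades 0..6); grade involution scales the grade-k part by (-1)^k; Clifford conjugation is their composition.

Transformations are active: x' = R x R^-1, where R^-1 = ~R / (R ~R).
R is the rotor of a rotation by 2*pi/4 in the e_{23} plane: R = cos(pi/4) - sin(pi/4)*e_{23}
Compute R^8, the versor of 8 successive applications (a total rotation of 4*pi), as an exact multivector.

Half-angle bookkeeping: 8 applications in e_{23} add up to rotor phase 8*pi/4 = 2 \pi, so R^8 = cos(2 \pi) - sin(2 \pi)*e_{23}.
cos(2 \pi) = 1 and sin(2 \pi) = 0, so R^8 = 1. The total rotation 4*pi is 2 full turns, so every vector returns to itself, yet the rotor is +1, back on the identity sheet (an even number of 2*pi turns).
Answer: 1


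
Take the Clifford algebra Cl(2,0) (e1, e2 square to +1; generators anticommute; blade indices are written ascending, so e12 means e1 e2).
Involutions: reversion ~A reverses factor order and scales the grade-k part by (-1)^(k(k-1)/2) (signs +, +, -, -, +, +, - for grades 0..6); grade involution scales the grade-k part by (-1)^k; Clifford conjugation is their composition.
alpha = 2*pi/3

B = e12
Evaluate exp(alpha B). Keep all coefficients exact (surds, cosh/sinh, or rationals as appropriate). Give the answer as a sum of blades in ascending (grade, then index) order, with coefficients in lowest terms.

B^2 = (1)^2*(e12)^2 = 1*(-1) = -1 (a basis 2-blade squares to minus the product of its generators' squares).
B^2 = -1 — the negative square puts this in the circular regime; l = 1, alpha*l = 2*pi/3, so exp(alpha B) = cos(2*pi/3) + (sin(2*pi/3)/1)*B = -1/2 + (sqrt(3)/2)*B.
Answer: -1/2 + sqrt(3)/2*e12


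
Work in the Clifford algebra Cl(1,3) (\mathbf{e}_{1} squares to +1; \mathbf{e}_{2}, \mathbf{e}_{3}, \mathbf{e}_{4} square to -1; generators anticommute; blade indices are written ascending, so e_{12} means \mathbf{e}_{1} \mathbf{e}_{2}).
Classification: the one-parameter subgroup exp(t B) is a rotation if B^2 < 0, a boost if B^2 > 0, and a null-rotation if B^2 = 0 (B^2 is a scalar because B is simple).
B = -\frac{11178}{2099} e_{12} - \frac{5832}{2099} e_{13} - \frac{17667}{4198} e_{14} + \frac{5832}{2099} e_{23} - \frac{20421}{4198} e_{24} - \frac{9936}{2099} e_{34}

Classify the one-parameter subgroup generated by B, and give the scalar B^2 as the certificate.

B^2 term by term: the squares give (-\frac{11178}{2099})^2*(e_{12})^2 + (-\frac{5832}{2099})^2*(e_{13})^2 + (-\frac{17667}{4198})^2*(e_{14})^2 + (\frac{5832}{2099})^2*(e_{23})^2 + (-\frac{20421}{4198})^2*(e_{24})^2 + (-\frac{9936}{2099})^2*(e_{34})^2 = \frac{124947684}{4405801}*(+1) + \frac{34012224}{4405801}*(+1) + \frac{312122889}{17623204}*(+1) + \frac{34012224}{4405801}*(-1) + \frac{417017241}{17623204}*(-1) + \frac{98724096}{4405801}*(-1) = 0 (each basis 2-blade squares to minus the product of its generators' squares); cross terms between blades sharing an index anticommute and cancel; the commuting (index-disjoint) pairs give grade-4 terms 2*c*c'*(blade product), which cancel blade by blade — e_{1234}: \frac{222129216}{4405801} - \frac{119095272}{4405801} - \frac{103033944}{4405801} = 0 — confirming B is simple. So B^2 = 0.
Answer: null-rotation, certificate B^2 = 0. The invariant at work: B^2 = 0 is unchanged by conjugation, hence its sign classifies the subgroup whatever basis B is written in.


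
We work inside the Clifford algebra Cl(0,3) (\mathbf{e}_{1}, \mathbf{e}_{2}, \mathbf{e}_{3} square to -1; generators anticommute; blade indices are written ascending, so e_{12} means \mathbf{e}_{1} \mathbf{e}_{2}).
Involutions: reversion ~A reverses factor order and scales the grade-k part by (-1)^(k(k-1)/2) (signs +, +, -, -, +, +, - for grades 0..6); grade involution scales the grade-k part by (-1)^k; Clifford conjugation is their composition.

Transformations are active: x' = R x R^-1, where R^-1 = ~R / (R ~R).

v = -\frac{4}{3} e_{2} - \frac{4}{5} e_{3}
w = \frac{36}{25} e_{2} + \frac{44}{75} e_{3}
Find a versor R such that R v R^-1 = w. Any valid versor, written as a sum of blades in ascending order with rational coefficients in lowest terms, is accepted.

Construction: equal norms (both -\frac{544}{225}) license R = v + w = \frac{8}{75} e_{2} - \frac{16}{75} e_{3} — nothing changes along that direction, while (v - w)/2 changes sign, so v maps onto w.
Answer: \frac{8}{75} e_{2} - \frac{16}{75} e_{3}


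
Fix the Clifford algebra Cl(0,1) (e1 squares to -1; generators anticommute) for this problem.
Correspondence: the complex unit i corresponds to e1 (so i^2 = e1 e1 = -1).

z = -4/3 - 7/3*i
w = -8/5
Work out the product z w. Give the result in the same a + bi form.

In blades: z = -4/3 - 7/3*e1, w = -8/5.
Distribute z over w term by term (generator squares from the signature, products reordered to ascending indices): (-4/3)*w = 32/15; (-7/3*e1)*w = 56/15*e1.
Sum: 32/15 + 56/15*e1; translating back through the correspondence:
Answer: 32/15 + 56/15*i


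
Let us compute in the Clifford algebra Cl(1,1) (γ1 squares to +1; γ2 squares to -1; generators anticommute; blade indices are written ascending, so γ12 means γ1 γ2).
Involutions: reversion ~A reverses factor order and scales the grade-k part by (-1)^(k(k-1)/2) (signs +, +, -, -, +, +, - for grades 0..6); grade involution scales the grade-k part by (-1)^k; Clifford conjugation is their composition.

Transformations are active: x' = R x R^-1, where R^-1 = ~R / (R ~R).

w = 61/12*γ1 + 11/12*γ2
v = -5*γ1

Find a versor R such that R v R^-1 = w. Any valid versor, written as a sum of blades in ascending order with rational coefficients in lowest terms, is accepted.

The midline construction: v and w both square to 25, so reflecting in their sum 1/12*γ1 + 11/12*γ2 exchanges them.
Answer: 1/12*γ1 + 11/12*γ2


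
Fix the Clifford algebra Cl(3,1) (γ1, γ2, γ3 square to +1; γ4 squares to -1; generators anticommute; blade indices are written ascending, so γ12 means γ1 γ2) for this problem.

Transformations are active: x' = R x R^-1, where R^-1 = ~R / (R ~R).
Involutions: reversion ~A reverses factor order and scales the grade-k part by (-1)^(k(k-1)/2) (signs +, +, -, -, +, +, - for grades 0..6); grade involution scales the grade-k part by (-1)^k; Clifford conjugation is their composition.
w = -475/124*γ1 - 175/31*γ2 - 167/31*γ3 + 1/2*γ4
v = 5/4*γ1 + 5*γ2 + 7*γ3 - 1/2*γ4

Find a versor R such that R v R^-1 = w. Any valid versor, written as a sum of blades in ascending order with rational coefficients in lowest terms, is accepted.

Equal squares first: v^2 = w^2 = 1205/16. Then v + w = -80/31*γ1 - 20/31*γ2 + 50/31*γ3 is a versor taking v to w, provided it is invertible.
Answer: -80/31*γ1 - 20/31*γ2 + 50/31*γ3


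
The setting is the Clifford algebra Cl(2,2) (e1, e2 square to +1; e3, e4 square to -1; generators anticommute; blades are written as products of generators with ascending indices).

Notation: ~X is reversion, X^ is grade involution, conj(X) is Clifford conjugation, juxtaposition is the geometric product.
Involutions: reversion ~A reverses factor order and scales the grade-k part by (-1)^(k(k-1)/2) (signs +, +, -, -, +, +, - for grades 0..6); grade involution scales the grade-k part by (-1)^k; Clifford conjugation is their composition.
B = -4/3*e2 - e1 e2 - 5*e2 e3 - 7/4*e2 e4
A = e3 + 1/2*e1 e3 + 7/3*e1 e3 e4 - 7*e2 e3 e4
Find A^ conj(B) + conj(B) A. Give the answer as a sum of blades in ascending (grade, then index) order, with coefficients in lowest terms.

first term: -5*e2 - 49/4*e3 + 35*e4 + 5/2*e1 e2 + 11/6*e2 e3 + 28/3*e3 e4 + 29/12*e1 e2 e3 - 35/3*e1 e2 e4 - 7*e1 e3 e4 - 7/12*e2 e3 e4 - 287/72*e1 e2 e3 e4
second term: -5*e2 + 49/4*e3 - 35*e4 - 5/2*e1 e2 + 5/6*e2 e3 - 28/3*e3 e4 + 53/12*e1 e2 e3 - 35/3*e1 e2 e4 - 7*e1 e3 e4 - 49/12*e2 e3 e4 - 287/72*e1 e2 e3 e4
Answer: -10*e2 + 8/3*e2 e3 + 41/6*e1 e2 e3 - 70/3*e1 e2 e4 - 14*e1 e3 e4 - 14/3*e2 e3 e4 - 287/36*e1 e2 e3 e4


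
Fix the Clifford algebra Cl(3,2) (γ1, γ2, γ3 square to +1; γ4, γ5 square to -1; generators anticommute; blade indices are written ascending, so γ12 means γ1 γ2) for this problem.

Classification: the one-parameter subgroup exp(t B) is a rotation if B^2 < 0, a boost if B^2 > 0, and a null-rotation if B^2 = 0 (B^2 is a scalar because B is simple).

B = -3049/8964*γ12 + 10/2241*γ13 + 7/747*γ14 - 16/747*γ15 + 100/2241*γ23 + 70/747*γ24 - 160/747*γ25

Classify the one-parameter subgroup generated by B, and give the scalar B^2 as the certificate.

B^2 term by term: the squares give (-3049/8964)^2*(γ12)^2 + (10/2241)^2*(γ13)^2 + (7/747)^2*(γ14)^2 + (-16/747)^2*(γ15)^2 + (100/2241)^2*(γ23)^2 + (70/747)^2*(γ24)^2 + (-160/747)^2*(γ25)^2 = 9296401/80353296*(-1) + 100/5022081*(-1) + 49/558009*(+1) + 256/558009*(+1) + 10000/5022081*(-1) + 4900/558009*(+1) + 25600/558009*(+1) = -1/16 (each basis 2-blade squares to minus the product of its generators' squares); cross terms between blades sharing an index anticommute and cancel; the commuting (index-disjoint) pairs give grade-4 terms 2*c*c'*(blade product), which cancel blade by blade — γ1234: -1400/1674027 + 1400/1674027 = 0; γ1235: 3200/1674027 - 3200/1674027 = 0; γ1245: 2240/558009 - 2240/558009 = 0 — confirming B is simple. So B^2 = -1/16.
Answer: rotation, certificate B^2 = -1/16. Note: conjugating B changes its blade decomposition but never the scalar B^2 = -1/16, whose sign settles the classification.


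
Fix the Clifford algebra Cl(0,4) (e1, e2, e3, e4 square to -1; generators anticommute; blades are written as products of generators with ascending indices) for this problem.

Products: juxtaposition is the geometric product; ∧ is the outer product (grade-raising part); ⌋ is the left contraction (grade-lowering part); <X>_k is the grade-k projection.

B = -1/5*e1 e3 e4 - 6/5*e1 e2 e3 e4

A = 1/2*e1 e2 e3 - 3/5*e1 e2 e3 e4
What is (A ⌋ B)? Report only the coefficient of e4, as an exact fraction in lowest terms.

step 1: 18/25 - 3/5*e4
Answer: -3/5


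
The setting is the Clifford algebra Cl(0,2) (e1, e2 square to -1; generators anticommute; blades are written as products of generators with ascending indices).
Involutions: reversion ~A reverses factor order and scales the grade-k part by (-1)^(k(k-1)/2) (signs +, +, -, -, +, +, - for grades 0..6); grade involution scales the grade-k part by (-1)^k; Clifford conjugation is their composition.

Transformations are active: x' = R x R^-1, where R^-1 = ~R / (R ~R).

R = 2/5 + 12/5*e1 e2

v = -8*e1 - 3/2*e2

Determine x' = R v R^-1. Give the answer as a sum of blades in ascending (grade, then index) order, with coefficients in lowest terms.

~R = 2/5 - 12/5*e1 e2, and R ~R = 148/25, so R^-1 = ~R / (148/25).
R v = 2/5*e1 - 99/5*e2
Answer: 298/37*e1 - 87/74*e2


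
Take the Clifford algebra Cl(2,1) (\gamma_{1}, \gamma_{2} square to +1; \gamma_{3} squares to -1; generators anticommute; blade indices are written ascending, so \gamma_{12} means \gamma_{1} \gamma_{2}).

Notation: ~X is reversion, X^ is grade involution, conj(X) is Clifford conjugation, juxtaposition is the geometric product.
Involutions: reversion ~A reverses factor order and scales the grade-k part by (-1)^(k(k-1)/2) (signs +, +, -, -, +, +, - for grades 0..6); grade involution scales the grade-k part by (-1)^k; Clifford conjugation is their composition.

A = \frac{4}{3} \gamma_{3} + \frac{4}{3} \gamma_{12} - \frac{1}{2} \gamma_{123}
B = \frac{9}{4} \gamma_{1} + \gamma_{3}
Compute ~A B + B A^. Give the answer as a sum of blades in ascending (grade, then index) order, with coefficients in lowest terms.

first term: -\frac{4}{3} + 3 \gamma_{2} - \frac{1}{2} \gamma_{12} - 3 \gamma_{13} + \frac{9}{8} \gamma_{23} - \frac{4}{3} \gamma_{123}
second term: \frac{4}{3} + 3 \gamma_{2} - \frac{1}{2} \gamma_{12} - 3 \gamma_{13} + \frac{9}{8} \gamma_{23} + \frac{4}{3} \gamma_{123}
Answer: 6 \gamma_{2} - \gamma_{12} - 6 \gamma_{13} + \frac{9}{4} \gamma_{23}


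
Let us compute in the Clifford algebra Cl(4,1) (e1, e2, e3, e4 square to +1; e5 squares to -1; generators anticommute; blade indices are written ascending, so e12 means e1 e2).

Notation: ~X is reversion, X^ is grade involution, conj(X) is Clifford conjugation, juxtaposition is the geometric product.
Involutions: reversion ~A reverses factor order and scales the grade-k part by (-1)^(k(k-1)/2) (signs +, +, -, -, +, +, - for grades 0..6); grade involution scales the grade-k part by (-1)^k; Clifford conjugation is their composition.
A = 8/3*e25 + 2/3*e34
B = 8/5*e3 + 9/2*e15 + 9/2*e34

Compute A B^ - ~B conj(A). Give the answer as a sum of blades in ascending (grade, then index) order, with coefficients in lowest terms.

first term: -3 + 16/15*e4 - 12*e12 + 64/15*e235 + 3*e1345 + 12*e2345
second term: -3 - 16/15*e4 + 12*e12 + 64/15*e235 + 3*e1345 + 12*e2345
Answer: 32/15*e4 - 24*e12


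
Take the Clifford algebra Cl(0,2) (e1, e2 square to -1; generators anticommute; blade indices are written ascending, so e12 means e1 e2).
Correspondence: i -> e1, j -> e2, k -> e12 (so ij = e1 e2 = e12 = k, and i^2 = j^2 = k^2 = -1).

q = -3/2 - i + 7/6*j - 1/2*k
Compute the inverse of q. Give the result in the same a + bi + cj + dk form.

In blades: q = -3/2 - e1 + 7/6*e2 - 1/2*e12.
With qbar = -3/2 + e1 - 7/6*e2 + 1/2*e12 (scalar fixed, mapped units negated), q qbar = 175/36 (the sum of squared coefficients), so q^-1 = qbar / (175/36) = -54/175 + 36/175*e1 - 6/25*e2 + 18/175*e12; translating back:
Answer: -54/175 + 36/175*i - 6/25*j + 18/175*k


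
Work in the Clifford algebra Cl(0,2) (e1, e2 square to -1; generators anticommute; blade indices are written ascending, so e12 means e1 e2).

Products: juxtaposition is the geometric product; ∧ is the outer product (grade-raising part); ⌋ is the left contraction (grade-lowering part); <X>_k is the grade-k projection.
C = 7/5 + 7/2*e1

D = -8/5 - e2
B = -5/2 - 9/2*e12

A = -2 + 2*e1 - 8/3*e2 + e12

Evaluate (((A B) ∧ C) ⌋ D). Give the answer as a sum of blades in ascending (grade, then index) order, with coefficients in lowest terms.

step 1: 19/2 + 7*e1 + 47/3*e2 + 13/2*e12
step 2: 133/10 + 861/20*e1 + 329/15*e2 - 686/15*e12
step 3: 49/75 - 133/10*e2
Answer: 49/75 - 133/10*e2


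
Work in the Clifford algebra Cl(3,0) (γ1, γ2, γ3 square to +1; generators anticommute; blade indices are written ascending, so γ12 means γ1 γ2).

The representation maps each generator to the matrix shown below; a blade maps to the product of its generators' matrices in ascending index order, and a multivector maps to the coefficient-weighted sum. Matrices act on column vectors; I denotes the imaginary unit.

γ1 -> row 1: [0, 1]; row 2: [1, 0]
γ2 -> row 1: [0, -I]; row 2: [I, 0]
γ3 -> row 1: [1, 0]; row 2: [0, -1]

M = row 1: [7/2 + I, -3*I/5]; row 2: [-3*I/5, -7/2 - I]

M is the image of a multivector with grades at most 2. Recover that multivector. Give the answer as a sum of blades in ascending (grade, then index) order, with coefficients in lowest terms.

Method: 1, rho(γ1), rho(γ2), rho(γ3) form a trace-orthogonal basis of the 2x2 complex matrices (tr(X Y) = 2 if X = Y, else 0), so M = m0*1 + m1*rho(γ1) + m2*rho(γ2) + m3*rho(γ3) with m0 = tr(M)/2 = 0, m1 = tr(M rho(γ1))/2 = -3*I/5, m2 = tr(M rho(γ2))/2 = 0, m3 = tr(M rho(γ3))/2 = 7/2 + I.
Multiplying table entries, the bivector images are rho(γ12) = I*rho(γ3), rho(γ13) = -I*rho(γ2), rho(γ23) = I*rho(γ1); with real blade coefficients the real parts of m0..m3 are the coefficients of 1, γ1, γ2, γ3 and the imaginary parts give the bivectors (γ23: Im m1, γ13: -Im m2, γ12: Im m3).
Answer: 7/2*γ3 + γ12 - 3/5*γ23


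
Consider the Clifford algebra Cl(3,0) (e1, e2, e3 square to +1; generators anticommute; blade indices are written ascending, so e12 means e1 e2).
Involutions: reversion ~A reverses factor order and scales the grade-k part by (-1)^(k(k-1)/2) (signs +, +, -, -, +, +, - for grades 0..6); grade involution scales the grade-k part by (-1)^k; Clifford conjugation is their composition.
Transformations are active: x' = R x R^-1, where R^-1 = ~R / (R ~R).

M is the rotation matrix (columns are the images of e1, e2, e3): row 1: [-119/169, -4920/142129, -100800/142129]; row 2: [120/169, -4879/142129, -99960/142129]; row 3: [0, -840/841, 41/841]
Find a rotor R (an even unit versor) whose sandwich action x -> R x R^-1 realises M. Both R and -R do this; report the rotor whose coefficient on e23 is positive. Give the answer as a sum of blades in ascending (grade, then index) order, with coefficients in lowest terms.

Method: write R = a + b12*e12 + b13*e13 + b23*e23 with a^2 + b12^2 + b13^2 + b23^2 = 1 (so R^-1 = ~R). Expanding the columns R e_j ~R gives tr M = 4a^2 - 1 and, from the antisymmetric part, M21 - M12 = -4a*b12, M13 - M31 = 4a*b13, M32 - M23 = -4a*b23.
Here tr M = -98029/142129, so a^2 = (1 + tr M)/4 = 11025/142129 and a = ±105/377. Taking a = 105/377: M21 - M12 = 105840/142129, M13 - M31 = -100800/142129, M32 - M23 = -42000/142129, giving b12 = -252/377, b13 = -240/377, b23 = 100/377, i.e. R = 105/377 - 252/377*e12 - 240/377*e13 + 100/377*e23.
Its e23 coefficient is already positive.
Answer: 105/377 - 252/377*e12 - 240/377*e13 + 100/377*e23. Recall the cover is two-to-one: with M of trace -98029/142129, both preimages act alike, and the stated e23 sign chooses the sheet.


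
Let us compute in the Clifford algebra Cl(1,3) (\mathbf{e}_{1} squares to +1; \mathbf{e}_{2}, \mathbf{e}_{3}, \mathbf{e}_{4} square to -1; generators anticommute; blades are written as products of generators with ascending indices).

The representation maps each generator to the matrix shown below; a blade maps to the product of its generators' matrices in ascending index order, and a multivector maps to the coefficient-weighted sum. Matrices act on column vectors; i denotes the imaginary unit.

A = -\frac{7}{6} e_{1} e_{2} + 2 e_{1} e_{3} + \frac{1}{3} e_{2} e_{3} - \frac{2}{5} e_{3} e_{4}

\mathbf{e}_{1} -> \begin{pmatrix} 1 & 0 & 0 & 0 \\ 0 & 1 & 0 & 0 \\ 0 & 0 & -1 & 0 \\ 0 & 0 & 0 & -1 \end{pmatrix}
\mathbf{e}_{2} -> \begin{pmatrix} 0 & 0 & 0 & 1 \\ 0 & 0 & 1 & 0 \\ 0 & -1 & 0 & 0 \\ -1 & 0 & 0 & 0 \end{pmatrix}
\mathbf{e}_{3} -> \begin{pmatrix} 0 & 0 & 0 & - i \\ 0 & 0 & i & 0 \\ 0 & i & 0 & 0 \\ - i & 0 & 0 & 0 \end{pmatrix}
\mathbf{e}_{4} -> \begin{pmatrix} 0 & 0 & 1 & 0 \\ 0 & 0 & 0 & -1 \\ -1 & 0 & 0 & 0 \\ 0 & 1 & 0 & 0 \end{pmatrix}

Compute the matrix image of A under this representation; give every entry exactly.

Bivector images (products of the table entries): rho(e_{1} e_{2}) = rho(\mathbf{e}_{1})rho(\mathbf{e}_{2}) = \begin{pmatrix} 0 & 0 & 0 & 1 \\ 0 & 0 & 1 & 0 \\ 0 & 1 & 0 & 0 \\ 1 & 0 & 0 & 0 \end{pmatrix}; rho(e_{1} e_{3}) = rho(\mathbf{e}_{1})rho(\mathbf{e}_{3}) = \begin{pmatrix} 0 & 0 & 0 & - i \\ 0 & 0 & i & 0 \\ 0 & - i & 0 & 0 \\ i & 0 & 0 & 0 \end{pmatrix}; rho(e_{2} e_{3}) = rho(\mathbf{e}_{2})rho(\mathbf{e}_{3}) = \begin{pmatrix} - i & 0 & 0 & 0 \\ 0 & i & 0 & 0 \\ 0 & 0 & - i & 0 \\ 0 & 0 & 0 & i \end{pmatrix}; rho(e_{3} e_{4}) = rho(\mathbf{e}_{3})rho(\mathbf{e}_{4}) = \begin{pmatrix} 0 & - i & 0 & 0 \\ - i & 0 & 0 & 0 \\ 0 & 0 & 0 & - i \\ 0 & 0 & - i & 0 \end{pmatrix}.
M = (-\frac{7}{6})*rho(e_{1} e_{2}) + (2)*rho(e_{1} e_{3}) + (\frac{1}{3})*rho(e_{2} e_{3}) + (-\frac{2}{5})*rho(e_{3} e_{4}), summed entrywise:
Answer: \begin{pmatrix} - \frac{i}{3} & \frac{2 i}{5} & 0 & - \frac{7}{6} - 2 i \\ \frac{2 i}{5} & \frac{i}{3} & - \frac{7}{6} + 2 i & 0 \\ 0 & - \frac{7}{6} - 2 i & - \frac{i}{3} & \frac{2 i}{5} \\ - \frac{7}{6} + 2 i & 0 & \frac{2 i}{5} & \frac{i}{3} \end{pmatrix}


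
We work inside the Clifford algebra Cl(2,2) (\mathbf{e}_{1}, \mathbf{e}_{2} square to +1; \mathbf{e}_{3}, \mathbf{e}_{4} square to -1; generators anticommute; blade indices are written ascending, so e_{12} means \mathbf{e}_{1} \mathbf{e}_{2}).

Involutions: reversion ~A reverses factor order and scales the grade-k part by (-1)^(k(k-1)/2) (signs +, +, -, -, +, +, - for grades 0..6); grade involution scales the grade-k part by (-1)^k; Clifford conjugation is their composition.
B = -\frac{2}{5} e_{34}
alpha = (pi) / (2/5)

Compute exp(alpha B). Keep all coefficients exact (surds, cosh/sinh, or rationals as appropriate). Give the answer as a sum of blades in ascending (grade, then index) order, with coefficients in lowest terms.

B^2 = (-\frac{2}{5})^2*(e_{34})^2 = \frac{4}{25}*(-1) = -\frac{4}{25} (a basis 2-blade squares to minus the product of its generators' squares).
B^2 = -\frac{4}{25} — a negative square means the series sums to a rotation: l = \frac{2}{5}, alpha*l = \pi, so exp(alpha B) = cos(\pi) + (sin(\pi)/(\frac{2}{5}))*B = -1 + (0)*B.
Answer: -1


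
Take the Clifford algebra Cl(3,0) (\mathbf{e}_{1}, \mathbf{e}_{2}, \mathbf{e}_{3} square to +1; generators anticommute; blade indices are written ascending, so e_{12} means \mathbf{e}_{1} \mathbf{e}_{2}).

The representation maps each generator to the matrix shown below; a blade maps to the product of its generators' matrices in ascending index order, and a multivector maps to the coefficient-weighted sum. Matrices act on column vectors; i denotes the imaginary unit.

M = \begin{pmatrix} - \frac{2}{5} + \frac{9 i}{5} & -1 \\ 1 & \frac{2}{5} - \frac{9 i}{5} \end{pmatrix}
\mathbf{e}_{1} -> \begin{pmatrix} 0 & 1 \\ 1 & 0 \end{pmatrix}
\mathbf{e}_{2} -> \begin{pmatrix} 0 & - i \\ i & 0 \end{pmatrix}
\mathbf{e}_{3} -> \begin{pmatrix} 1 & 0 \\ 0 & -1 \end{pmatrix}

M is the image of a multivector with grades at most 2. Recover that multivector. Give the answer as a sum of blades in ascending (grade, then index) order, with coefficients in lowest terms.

Method: 1, rho(e_{1}), rho(e_{2}), rho(e_{3}) form a trace-orthogonal basis of the 2x2 complex matrices (tr(X Y) = 2 if X = Y, else 0), so M = m0*1 + m1*rho(e_{1}) + m2*rho(e_{2}) + m3*rho(e_{3}) with m0 = tr(M)/2 = 0, m1 = tr(M rho(e_{1}))/2 = 0, m2 = tr(M rho(e_{2}))/2 = - i, m3 = tr(M rho(e_{3}))/2 = - \frac{2}{5} + \frac{9 i}{5}.
Multiplying table entries, the bivector images are rho(e_{12}) = i*rho(e_{3}), rho(e_{13}) = -i*rho(e_{2}), rho(e_{23}) = i*rho(e_{1}); with real blade coefficients the real parts of m0..m3 are the coefficients of 1, e_{1}, e_{2}, e_{3} and the imaginary parts give the bivectors (e_{23}: Im m1, e_{13}: -Im m2, e_{12}: Im m3).
Answer: -\frac{2}{5} e_{3} + \frac{9}{5} e_{12} + e_{13}


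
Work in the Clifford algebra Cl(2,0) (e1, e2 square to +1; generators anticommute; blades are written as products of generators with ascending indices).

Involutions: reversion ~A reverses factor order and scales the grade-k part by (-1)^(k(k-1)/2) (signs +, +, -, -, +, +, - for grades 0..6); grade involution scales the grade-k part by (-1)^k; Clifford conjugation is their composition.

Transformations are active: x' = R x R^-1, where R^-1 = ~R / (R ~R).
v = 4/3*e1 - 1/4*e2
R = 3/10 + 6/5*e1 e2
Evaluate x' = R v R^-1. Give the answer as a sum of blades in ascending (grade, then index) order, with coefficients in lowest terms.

~R = 3/10 - 6/5*e1 e2, and R ~R = 153/100, so R^-1 = ~R / (153/100).
R v = 1/10*e1 - 67/40*e2
Answer: -22/17*e1 - 83/204*e2


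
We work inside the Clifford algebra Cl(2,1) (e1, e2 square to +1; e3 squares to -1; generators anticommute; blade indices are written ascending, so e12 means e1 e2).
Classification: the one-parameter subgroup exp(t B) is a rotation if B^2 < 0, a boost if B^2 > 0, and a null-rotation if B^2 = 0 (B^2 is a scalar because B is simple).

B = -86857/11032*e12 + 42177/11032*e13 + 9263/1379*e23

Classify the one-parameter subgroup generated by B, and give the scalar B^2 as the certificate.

B^2 term by term: the squares give (-86857/11032)^2*(e12)^2 + (42177/11032)^2*(e13)^2 + (9263/1379)^2*(e23)^2 = 7544138449/121705024*(-1) + 1778899329/121705024*(+1) + 85803169/1901641*(+1) = -9/4 (each basis 2-blade squares to minus the product of its generators' squares); cross terms between blades sharing an index anticommute and cancel. So B^2 = -9/4.
Answer: rotation, certificate B^2 = -9/4. Key observation: B^2 = -9/4 is a conjugation invariant, so its sign decides the class regardless of the surface form of B.


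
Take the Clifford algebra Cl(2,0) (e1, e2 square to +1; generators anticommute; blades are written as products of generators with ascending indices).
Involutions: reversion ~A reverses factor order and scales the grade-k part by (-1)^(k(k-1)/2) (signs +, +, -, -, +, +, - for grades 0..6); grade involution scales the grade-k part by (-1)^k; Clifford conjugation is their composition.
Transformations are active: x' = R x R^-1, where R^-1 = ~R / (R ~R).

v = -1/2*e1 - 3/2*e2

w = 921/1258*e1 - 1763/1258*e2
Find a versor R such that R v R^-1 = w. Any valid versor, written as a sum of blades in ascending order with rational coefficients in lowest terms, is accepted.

The midline construction: v and w both square to 5/2, so reflecting in their sum 146/629*e1 - 1825/629*e2 exchanges them.
Answer: 146/629*e1 - 1825/629*e2


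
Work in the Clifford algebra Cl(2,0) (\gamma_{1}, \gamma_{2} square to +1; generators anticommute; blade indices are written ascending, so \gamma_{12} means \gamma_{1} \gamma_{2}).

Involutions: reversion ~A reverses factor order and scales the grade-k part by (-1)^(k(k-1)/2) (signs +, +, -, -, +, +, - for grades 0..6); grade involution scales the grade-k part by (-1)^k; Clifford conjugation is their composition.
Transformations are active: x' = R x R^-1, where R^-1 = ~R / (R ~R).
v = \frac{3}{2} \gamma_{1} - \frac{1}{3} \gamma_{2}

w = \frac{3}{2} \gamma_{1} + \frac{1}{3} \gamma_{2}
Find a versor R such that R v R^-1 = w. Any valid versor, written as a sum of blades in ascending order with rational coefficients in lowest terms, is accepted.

Sketch: the shared square \frac{85}{36} makes R = v + w = 3 \gamma_{1} the natural versor; its sandwich fixes that direction, negates (v - w)/2, and sends v to w.
Answer: 3 \gamma_{1}


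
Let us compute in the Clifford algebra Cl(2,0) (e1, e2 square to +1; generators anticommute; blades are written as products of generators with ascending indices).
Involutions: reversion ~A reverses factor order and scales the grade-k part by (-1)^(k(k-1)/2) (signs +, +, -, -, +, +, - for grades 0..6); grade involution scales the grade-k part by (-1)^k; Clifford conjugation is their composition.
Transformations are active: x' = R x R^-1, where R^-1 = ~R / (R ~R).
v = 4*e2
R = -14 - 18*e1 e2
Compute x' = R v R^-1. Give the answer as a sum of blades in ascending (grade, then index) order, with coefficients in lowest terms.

~R = -14 + 18*e1 e2, and R ~R = 520, so R^-1 = ~R / (520).
R v = -72*e1 - 56*e2
Answer: 252/65*e1 - 64/65*e2


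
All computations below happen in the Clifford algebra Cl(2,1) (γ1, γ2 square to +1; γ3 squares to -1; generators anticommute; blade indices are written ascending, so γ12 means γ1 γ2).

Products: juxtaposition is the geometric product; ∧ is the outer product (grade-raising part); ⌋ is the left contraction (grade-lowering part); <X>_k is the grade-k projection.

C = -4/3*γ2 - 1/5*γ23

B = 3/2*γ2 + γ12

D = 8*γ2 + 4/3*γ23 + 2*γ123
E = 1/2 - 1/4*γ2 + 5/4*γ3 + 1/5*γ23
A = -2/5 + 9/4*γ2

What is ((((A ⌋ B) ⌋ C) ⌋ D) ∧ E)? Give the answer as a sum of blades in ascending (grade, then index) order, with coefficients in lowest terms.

step 1: 27/8 - 9/4*γ1 - 3/5*γ2 - 2/5*γ12
step 2: 4/5 - 9/2*γ2 + 3/25*γ3 - 27/40*γ23
step 3: -369/10 - 27/20*γ1 + 164/25*γ2 - 6*γ3 - 6/25*γ12 + 9*γ13 + 16/15*γ23 + 8/5*γ123
step 4: -369/20 - 27/40*γ1 + 2501/200*γ2 - 393/8*γ3 + 87/400*γ12 + 45/16*γ13 - 11/75*γ23 + 62/25*γ123
Answer: -369/20 - 27/40*γ1 + 2501/200*γ2 - 393/8*γ3 + 87/400*γ12 + 45/16*γ13 - 11/75*γ23 + 62/25*γ123


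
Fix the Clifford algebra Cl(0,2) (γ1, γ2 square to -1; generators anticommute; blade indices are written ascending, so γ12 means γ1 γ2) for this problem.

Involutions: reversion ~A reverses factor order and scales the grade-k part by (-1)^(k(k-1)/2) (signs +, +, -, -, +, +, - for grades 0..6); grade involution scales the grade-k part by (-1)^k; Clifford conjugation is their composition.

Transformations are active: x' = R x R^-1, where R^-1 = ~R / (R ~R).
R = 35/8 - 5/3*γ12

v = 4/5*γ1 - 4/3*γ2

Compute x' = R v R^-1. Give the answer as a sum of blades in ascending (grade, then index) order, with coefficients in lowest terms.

~R = 35/8 + 5/3*γ12, and R ~R = 12625/576, so R^-1 = ~R / (12625/576).
R v = 23/18*γ1 - 43/6*γ2
Answer: -732/2525*γ1 - 11572/7575*γ2


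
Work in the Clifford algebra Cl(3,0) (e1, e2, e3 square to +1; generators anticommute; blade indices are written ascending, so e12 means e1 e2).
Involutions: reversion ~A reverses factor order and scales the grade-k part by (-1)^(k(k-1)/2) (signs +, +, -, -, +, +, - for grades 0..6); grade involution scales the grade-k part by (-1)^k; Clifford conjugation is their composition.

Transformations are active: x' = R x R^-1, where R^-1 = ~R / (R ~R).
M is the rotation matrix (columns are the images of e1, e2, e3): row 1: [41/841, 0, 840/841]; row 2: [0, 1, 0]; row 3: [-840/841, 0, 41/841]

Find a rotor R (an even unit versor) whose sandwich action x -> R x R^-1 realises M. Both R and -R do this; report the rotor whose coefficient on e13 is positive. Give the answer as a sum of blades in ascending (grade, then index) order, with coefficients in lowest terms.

Method: write R = a + b12*e12 + b13*e13 + b23*e23 with a^2 + b12^2 + b13^2 + b23^2 = 1 (so R^-1 = ~R). Expanding the columns R e_j ~R gives tr M = 4a^2 - 1 and, from the antisymmetric part, M21 - M12 = -4a*b12, M13 - M31 = 4a*b13, M32 - M23 = -4a*b23.
Here tr M = 923/841, so a^2 = (1 + tr M)/4 = 441/841 and a = ±21/29. Taking a = 21/29: M21 - M12 = 0, M13 - M31 = 1680/841, M32 - M23 = 0, giving b12 = 0, b13 = 20/29, b23 = 0, i.e. R = 21/29 + 20/29*e13.
Its e13 coefficient is already positive.
Answer: 21/29 + 20/29*e13. Sheet selection: the two-to-one cover makes ±R indistinguishable at the matrix level (trace 923/841), so uniqueness comes from the required sign on e13.


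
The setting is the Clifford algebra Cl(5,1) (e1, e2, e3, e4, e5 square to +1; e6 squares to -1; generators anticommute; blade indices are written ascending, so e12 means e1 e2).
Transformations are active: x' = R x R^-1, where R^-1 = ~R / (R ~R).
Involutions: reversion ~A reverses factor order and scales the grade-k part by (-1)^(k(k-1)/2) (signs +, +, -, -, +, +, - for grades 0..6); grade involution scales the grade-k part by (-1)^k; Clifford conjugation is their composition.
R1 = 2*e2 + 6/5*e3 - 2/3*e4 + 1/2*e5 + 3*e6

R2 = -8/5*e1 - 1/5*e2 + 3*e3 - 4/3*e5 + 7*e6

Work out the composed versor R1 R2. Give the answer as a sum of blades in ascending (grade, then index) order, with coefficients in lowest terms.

Distribute over the terms of R1 (each basis-blade product reordered to ascending indices, repeated generators contracted through their squares):
(2*e2) R2 = -2/5 + 16/5*e12 + 6*e23 - 8/3*e25 + 14*e26
(6/5*e3) R2 = 18/5 + 48/25*e13 + 6/25*e23 - 8/5*e35 + 42/5*e36
(-2/3*e4) R2 = -16/15*e14 - 2/15*e24 + 2*e34 + 8/9*e45 - 14/3*e46
(1/2*e5) R2 = -2/3 + 4/5*e15 + 1/10*e25 - 3/2*e35 + 7/2*e56
(3*e6) R2 = -21 + 24/5*e16 + 3/5*e26 - 9*e36 + 4*e56
Summing the partial products and collecting blades:
Answer: -277/15 + 16/5*e12 + 48/25*e13 - 16/15*e14 + 4/5*e15 + 24/5*e16 + 156/25*e23 - 2/15*e24 - 77/30*e25 + 73/5*e26 + 2*e34 - 31/10*e35 - 3/5*e36 + 8/9*e45 - 14/3*e46 + 15/2*e56


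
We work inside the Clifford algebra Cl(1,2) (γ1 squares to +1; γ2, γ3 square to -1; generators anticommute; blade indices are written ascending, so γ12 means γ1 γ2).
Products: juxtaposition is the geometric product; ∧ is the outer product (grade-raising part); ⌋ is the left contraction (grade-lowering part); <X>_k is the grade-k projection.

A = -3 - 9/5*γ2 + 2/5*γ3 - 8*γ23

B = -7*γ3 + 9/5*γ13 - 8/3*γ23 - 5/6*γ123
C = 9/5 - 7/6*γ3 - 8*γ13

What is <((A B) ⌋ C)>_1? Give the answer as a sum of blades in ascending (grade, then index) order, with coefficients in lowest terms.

step 1: -278/15 - 446/75*γ1 - 856/15*γ2 + 81/5*γ3 + 221/15*γ12 - 39/10*γ13 + 103/5*γ23 + 287/50*γ123
step 2: 837/50 - 648/5*γ1 + 15569/225*γ3 + 2224/15*γ13
step 3: -648/5*γ1 + 15569/225*γ3
Answer: -648/5*γ1 + 15569/225*γ3


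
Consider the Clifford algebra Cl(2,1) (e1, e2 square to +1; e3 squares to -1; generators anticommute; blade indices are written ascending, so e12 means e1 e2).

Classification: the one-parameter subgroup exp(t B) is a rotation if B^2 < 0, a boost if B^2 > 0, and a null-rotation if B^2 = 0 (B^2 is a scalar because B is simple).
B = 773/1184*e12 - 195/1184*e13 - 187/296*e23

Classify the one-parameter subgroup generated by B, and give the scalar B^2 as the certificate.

B^2 term by term: the squares give (773/1184)^2*(e12)^2 + (-195/1184)^2*(e13)^2 + (-187/296)^2*(e23)^2 = 597529/1401856*(-1) + 38025/1401856*(+1) + 34969/87616*(+1) = 0 (each basis 2-blade squares to minus the product of its generators' squares); cross terms between blades sharing an index anticommute and cancel. So B^2 = 0.
Answer: null-rotation, certificate B^2 = 0. Certificate logic: 0 is a conjugation-invariant scalar, so its sign fixes rotation versus boost versus null-rotation outright.


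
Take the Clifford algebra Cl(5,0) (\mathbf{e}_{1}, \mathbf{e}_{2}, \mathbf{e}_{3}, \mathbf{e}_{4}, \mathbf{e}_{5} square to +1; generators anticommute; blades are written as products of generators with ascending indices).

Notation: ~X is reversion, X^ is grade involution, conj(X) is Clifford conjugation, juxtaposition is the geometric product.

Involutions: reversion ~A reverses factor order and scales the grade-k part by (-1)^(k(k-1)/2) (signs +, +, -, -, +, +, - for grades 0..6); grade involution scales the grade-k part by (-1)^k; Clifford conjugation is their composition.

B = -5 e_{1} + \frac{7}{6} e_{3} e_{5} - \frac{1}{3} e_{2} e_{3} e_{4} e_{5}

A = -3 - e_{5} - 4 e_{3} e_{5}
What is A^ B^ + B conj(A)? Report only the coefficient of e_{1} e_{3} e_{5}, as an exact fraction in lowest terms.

first term: \frac{14}{3} - 15 e_{1} - \frac{7}{6} e_{3} - 5 e_{1} e_{5} + \frac{4}{3} e_{2} e_{4} - \frac{7}{2} e_{3} e_{5} - 20 e_{1} e_{3} e_{5} + \frac{1}{3} e_{2} e_{3} e_{4} + e_{2} e_{3} e_{4} e_{5}
second term: -\frac{14}{3} + 15 e_{1} + \frac{7}{6} e_{3} - 5 e_{1} e_{5} - \frac{4}{3} e_{2} e_{4} - \frac{7}{2} e_{3} e_{5} - 20 e_{1} e_{3} e_{5} - \frac{1}{3} e_{2} e_{3} e_{4} + e_{2} e_{3} e_{4} e_{5}
Answer: -40


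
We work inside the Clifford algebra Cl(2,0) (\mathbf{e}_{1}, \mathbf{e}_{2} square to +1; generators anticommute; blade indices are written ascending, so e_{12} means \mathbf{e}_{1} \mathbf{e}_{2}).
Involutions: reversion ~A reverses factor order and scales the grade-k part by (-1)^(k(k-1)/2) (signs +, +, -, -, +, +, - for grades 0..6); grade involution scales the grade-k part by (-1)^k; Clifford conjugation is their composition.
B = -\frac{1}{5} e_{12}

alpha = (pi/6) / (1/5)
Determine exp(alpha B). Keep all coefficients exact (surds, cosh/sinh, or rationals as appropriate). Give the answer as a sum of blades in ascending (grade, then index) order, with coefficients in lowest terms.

B^2 = (-\frac{1}{5})^2*(e_{12})^2 = \frac{1}{25}*(-1) = -\frac{1}{25} (a basis 2-blade squares to minus the product of its generators' squares).
B^2 = -\frac{1}{25} — the negative square puts this in the circular regime; l = \frac{1}{5}, alpha*l = \frac{\pi}{6}, so exp(alpha B) = cos(\frac{\pi}{6}) + (sin(\frac{\pi}{6})/(\frac{1}{5}))*B = \frac{\sqrt{3}}{2} + (\frac{5}{2})*B.
Answer: \frac{\sqrt{3}}{2} - \frac{1}{2} e_{12}


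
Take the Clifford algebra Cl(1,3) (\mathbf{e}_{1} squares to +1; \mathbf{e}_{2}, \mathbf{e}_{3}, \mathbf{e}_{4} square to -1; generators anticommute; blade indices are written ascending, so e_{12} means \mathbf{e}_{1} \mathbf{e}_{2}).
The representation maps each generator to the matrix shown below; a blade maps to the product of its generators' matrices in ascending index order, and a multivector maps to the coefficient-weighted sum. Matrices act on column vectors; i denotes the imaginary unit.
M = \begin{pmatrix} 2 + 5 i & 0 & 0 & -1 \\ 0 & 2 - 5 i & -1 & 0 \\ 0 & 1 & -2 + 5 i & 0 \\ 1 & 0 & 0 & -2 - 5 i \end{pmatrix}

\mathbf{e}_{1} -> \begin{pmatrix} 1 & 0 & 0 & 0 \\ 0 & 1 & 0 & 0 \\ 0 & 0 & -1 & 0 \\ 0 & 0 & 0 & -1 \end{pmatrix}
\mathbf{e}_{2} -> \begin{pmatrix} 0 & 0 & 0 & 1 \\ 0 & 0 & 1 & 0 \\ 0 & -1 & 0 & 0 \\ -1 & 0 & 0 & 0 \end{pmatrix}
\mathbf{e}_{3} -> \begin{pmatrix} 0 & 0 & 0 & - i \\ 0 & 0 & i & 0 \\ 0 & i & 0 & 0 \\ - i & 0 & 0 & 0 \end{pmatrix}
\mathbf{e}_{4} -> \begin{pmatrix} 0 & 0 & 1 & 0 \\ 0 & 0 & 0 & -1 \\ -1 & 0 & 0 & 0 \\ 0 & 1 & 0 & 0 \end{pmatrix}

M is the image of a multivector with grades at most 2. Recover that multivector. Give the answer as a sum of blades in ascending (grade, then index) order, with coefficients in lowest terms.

Method: the blade images are trace-orthogonal — tr(rho(e_A) rho(e_B)^-1) = 4 if A = B and 0 otherwise — and rho(e_A)^-1 = (e_A)^2 * rho(e_A) with (e_A)^2 = +1 or -1, so the coefficient of e_A in the preimage is (e_A)^2 * tr(M rho(e_A))/4.
Nonzero projections over blades of grade <= 2: e_{1}: (e_{1})^2 = +1, tr(M rho(e_{1})) = 8, coefficient 2; e_{2}: (e_{2})^2 = -1, tr(M rho(e_{2})) = 4, coefficient -1; e_{23}: (e_{23})^2 = -1, tr(M rho(e_{23})) = 20, coefficient -5. Every other blade of grade <= 2 projects to 0.
Answer: 2 e_{1} - e_{2} - 5 e_{23}


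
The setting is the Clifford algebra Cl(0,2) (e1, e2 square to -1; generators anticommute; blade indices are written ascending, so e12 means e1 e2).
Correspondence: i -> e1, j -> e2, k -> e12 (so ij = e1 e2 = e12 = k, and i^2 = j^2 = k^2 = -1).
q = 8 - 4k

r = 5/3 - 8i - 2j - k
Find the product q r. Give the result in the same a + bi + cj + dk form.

In blades: q = 8 - 4*e12, r = 5/3 - 8*e1 - 2*e2 - e12.
Distribute q over r term by term (generator squares from the signature, products reordered to ascending indices): (8)*r = 40/3 - 64*e1 - 16*e2 - 8*e12; (-4*e12)*r = -4 - 8*e1 + 32*e2 - 20/3*e12.
Sum: 28/3 - 72*e1 + 16*e2 - 44/3*e12; translating back through the correspondence:
Answer: 28/3 - 72i + 16j - 44/3*k
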